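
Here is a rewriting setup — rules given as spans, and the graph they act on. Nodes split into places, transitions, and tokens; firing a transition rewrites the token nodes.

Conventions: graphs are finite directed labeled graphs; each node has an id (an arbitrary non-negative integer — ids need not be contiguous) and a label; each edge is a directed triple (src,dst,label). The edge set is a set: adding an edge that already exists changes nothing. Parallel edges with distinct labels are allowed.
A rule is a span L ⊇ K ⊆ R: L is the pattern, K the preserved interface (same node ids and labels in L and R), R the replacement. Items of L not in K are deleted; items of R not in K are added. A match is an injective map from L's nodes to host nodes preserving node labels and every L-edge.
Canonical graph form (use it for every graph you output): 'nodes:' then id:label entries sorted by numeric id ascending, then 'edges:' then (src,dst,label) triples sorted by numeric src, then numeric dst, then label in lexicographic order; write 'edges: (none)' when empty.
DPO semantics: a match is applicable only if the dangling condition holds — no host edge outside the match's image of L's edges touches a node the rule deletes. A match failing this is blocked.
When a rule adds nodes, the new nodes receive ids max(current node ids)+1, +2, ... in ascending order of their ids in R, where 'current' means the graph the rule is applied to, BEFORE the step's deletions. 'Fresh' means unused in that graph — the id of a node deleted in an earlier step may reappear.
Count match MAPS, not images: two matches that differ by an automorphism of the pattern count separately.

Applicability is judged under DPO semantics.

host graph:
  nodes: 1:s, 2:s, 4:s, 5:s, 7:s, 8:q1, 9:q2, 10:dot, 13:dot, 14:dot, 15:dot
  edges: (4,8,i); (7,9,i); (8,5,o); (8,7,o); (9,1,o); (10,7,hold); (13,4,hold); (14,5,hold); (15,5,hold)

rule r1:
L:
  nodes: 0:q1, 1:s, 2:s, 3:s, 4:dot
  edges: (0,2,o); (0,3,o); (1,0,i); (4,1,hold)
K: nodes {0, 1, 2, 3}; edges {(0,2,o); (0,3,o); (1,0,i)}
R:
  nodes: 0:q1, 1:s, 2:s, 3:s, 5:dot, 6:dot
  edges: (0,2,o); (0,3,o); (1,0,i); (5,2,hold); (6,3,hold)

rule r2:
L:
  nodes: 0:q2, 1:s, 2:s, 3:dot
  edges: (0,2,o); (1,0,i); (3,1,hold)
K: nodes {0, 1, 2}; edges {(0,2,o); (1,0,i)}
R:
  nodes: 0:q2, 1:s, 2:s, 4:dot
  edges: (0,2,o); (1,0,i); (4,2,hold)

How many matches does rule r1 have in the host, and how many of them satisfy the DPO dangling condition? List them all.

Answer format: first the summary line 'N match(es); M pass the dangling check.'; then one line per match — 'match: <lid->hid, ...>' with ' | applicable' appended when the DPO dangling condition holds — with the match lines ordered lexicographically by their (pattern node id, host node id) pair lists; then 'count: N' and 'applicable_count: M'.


2 match(es); 2 pass the dangling check.
match: 0->8, 1->4, 2->5, 3->7, 4->13 | applicable
match: 0->8, 1->4, 2->7, 3->5, 4->13 | applicable
count: 2
applicable_count: 2


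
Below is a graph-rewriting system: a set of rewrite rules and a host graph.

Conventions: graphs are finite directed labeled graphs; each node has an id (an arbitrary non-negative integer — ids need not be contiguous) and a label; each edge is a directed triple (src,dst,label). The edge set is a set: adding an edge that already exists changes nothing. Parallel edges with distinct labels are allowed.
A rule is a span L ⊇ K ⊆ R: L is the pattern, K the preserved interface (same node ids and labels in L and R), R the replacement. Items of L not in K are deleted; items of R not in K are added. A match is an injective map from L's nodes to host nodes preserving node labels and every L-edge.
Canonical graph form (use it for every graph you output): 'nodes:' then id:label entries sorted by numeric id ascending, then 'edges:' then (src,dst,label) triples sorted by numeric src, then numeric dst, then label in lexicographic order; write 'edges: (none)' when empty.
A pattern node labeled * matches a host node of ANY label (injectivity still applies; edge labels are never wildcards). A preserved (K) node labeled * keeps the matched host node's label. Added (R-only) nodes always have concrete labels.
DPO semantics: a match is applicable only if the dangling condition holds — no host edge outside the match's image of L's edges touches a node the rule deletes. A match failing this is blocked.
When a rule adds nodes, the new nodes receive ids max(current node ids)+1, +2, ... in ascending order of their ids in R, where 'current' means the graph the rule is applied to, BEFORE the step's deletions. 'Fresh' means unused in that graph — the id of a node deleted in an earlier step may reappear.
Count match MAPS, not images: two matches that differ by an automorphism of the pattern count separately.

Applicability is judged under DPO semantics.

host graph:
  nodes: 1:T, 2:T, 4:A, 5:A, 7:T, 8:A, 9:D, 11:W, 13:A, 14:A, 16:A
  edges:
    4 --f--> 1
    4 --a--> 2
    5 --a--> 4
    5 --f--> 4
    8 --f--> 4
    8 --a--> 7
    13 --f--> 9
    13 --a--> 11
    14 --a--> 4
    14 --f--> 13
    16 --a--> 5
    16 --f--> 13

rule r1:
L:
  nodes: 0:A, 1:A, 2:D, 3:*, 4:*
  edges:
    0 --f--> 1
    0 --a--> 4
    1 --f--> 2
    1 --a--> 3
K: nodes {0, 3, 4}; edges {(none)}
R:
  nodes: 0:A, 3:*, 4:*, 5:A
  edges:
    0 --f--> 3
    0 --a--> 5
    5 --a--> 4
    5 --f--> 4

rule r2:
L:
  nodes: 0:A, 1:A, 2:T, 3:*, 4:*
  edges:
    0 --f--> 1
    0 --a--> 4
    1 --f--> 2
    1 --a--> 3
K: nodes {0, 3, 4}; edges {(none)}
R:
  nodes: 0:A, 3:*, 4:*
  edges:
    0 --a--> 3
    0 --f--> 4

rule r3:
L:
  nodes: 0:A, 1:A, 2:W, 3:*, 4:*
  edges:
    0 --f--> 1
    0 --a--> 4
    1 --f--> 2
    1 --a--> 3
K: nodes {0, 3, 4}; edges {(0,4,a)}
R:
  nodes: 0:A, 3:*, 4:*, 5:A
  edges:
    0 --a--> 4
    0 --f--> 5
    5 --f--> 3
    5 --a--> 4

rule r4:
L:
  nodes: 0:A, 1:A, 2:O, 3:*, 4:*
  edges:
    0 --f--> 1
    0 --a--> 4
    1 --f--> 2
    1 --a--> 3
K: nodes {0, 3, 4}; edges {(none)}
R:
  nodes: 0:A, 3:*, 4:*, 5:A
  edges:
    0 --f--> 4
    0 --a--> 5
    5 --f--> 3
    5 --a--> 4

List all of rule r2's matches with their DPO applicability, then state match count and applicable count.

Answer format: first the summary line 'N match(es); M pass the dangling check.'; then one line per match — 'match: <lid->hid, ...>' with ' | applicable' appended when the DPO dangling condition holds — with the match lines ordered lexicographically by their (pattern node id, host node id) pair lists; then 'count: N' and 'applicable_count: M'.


1 match(es); 0 pass the dangling check.
match: 0->8, 1->4, 2->1, 3->2, 4->7
count: 1
applicable_count: 0


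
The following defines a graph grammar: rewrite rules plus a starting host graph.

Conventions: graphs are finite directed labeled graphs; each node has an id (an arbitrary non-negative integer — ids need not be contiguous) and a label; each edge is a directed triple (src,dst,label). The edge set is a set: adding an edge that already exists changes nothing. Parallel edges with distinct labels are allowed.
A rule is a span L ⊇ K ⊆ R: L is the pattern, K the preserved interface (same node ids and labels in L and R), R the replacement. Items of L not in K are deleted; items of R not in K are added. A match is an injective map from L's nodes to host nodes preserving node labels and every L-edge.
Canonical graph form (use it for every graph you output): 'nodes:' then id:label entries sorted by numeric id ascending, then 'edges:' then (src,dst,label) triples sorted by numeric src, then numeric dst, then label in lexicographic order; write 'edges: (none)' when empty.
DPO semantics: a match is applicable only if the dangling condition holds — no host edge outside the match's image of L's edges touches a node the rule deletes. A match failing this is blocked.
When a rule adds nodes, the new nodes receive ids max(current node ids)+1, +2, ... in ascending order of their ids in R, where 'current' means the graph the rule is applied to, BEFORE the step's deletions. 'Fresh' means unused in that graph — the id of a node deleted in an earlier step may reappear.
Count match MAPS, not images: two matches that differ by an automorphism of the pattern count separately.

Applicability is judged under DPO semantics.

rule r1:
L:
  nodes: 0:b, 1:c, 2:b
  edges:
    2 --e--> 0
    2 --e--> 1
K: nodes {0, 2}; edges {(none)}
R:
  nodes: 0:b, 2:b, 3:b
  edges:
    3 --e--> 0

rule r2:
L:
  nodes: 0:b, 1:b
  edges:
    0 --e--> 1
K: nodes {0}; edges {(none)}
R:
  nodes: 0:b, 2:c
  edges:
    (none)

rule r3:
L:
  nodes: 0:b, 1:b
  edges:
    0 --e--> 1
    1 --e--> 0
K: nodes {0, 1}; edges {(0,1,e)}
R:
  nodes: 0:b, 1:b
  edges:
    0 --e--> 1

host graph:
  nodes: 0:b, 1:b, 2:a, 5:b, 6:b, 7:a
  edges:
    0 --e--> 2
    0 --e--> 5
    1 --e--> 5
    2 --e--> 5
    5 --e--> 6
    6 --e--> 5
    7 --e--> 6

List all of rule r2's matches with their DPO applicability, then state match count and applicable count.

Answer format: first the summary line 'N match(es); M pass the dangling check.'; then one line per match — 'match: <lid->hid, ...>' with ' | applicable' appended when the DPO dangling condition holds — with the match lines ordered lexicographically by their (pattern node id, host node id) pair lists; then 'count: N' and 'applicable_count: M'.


4 match(es); 0 pass the dangling check.
match: 0->0, 1->5
match: 0->1, 1->5
match: 0->5, 1->6
match: 0->6, 1->5
count: 4
applicable_count: 0


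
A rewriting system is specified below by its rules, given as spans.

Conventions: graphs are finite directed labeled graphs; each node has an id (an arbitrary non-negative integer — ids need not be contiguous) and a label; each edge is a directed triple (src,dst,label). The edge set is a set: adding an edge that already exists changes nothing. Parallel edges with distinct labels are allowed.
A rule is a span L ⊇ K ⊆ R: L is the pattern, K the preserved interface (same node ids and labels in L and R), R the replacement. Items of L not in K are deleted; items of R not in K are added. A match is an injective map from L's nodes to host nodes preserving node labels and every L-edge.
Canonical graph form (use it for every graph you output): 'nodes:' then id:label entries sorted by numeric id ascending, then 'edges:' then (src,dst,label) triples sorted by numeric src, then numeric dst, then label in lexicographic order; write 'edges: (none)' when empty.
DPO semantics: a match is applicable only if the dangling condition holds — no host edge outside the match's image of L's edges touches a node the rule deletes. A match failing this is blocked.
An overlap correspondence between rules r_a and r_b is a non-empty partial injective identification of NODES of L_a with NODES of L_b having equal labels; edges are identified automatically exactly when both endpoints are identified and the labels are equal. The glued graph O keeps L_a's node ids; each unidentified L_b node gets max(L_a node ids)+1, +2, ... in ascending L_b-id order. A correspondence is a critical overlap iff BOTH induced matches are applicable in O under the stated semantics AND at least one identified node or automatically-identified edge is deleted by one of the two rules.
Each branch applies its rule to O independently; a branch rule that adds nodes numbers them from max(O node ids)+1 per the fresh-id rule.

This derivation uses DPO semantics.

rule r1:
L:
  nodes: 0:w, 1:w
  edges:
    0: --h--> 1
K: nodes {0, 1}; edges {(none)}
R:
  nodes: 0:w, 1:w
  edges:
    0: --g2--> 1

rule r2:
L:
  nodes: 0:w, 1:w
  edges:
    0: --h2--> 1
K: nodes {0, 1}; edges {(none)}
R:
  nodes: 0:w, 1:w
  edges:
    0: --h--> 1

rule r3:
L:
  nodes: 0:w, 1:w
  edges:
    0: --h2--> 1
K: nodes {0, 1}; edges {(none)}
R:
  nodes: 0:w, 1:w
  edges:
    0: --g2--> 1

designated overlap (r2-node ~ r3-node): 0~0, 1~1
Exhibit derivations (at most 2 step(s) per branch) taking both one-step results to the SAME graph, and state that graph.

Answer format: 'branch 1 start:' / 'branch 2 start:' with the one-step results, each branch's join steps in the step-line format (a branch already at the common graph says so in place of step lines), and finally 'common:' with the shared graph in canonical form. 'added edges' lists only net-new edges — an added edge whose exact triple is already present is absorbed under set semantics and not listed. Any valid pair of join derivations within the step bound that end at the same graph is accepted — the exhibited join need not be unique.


branch 1 start:
nodes: 0:w, 1:w
edges: (0,1,h)
branch 2 start:
nodes: 0:w, 1:w
edges: (0,1,g2)
branch 1 step 1: rule r1; match: 0->0, 1->1; deleted nodes (none); deleted edges (0,1,h); added nodes (none); added edges (0,1,g2); result: nodes: 0:w, 1:w edges: (0,1,g2)
branch 2: already at the common graph (0 steps)
common:
nodes: 0:w, 1:w
edges: (0,1,g2)


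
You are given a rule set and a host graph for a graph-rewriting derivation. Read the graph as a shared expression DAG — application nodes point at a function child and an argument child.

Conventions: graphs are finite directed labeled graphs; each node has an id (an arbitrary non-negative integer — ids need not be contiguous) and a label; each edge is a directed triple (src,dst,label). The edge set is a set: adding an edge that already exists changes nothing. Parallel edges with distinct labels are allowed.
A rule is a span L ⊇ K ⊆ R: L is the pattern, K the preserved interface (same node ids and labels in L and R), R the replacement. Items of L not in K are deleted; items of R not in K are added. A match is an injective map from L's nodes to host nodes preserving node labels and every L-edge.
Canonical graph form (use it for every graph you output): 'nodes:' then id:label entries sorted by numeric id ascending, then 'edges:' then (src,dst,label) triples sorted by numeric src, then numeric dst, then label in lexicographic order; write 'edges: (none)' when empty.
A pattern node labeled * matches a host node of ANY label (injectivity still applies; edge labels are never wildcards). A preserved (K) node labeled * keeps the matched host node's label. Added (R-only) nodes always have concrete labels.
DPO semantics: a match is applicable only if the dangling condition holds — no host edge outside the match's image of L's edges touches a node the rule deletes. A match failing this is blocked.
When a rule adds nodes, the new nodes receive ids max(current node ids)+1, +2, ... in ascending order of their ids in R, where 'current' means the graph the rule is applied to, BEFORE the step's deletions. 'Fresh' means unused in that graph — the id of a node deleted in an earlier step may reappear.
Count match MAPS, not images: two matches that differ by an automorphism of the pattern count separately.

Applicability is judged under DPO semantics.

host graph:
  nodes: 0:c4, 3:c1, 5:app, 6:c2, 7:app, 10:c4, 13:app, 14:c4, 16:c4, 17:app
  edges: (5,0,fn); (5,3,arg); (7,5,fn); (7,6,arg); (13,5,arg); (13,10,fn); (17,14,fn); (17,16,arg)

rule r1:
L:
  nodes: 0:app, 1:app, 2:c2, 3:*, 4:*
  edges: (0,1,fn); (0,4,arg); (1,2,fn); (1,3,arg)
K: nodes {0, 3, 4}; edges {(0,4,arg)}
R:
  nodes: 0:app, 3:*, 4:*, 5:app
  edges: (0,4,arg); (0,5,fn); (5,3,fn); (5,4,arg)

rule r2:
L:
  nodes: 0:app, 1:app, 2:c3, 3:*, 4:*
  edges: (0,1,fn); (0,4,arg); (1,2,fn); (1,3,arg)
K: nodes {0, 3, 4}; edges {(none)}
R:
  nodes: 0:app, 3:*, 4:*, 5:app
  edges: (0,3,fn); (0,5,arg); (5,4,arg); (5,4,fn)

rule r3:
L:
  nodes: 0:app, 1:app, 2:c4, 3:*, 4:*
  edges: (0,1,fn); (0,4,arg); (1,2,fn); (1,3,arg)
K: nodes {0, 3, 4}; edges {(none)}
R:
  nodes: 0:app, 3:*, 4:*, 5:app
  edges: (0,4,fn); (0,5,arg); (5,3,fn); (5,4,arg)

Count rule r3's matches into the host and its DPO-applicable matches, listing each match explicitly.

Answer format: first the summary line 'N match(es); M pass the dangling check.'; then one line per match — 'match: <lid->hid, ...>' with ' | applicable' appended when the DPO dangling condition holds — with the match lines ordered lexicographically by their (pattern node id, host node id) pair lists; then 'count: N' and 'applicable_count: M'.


1 match(es); 0 pass the dangling check.
match: 0->7, 1->5, 2->0, 3->3, 4->6
count: 1
applicable_count: 0


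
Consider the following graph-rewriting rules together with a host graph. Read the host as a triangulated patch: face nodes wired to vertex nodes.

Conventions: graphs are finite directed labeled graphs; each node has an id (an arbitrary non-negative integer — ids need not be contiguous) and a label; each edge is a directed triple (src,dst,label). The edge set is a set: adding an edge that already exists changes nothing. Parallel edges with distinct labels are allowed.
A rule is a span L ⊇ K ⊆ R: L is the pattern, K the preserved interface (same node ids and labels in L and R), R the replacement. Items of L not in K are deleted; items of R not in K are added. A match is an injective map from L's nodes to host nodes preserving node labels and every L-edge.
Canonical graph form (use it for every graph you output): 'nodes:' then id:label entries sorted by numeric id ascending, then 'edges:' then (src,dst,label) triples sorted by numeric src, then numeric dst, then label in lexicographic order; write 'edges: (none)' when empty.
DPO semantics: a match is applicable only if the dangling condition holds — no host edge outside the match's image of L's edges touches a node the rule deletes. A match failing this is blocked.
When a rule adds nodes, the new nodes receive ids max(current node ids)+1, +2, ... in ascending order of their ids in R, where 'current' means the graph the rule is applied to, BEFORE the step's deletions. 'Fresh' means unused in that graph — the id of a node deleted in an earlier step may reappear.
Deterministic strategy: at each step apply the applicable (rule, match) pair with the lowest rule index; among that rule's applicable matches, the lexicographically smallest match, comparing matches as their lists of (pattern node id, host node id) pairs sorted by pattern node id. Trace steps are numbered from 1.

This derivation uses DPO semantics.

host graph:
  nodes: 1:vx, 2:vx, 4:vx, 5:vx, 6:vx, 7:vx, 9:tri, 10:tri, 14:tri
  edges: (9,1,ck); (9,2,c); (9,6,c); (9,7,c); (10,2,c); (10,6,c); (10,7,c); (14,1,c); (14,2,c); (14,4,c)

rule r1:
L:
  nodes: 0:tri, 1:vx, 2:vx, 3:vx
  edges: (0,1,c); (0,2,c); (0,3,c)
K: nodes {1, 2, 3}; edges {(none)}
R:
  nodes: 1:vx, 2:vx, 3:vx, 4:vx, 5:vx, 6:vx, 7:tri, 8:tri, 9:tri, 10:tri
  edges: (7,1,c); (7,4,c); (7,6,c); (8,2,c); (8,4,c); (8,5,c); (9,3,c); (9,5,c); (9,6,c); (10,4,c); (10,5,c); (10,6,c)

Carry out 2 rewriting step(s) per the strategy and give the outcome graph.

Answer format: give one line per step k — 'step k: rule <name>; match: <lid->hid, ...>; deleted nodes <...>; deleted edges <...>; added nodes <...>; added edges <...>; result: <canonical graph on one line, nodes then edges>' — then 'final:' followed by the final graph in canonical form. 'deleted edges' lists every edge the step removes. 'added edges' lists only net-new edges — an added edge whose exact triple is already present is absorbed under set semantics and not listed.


step 1: rule r1; match: 0->10, 1->2, 2->6, 3->7; deleted nodes 10; deleted edges (10,2,c); (10,6,c); (10,7,c); added nodes 15, 16, 17, 18, 19, 20, 21; added edges (18,2,c); (18,15,c); (18,17,c); (19,6,c); (19,15,c); (19,16,c); (20,7,c); (20,16,c); (20,17,c); (21,15,c); (21,16,c); (21,17,c); result: nodes: 1:vx, 2:vx, 4:vx, 5:vx, 6:vx, 7:vx, 9:tri, 14:tri, 15:vx, 16:vx, 17:vx, 18:tri, 19:tri, 20:tri, 21:tri edges: (9,1,ck); (9,2,c); (9,6,c); (9,7,c); (14,1,c); (14,2,c); (14,4,c); (18,2,c); (18,15,c); (18,17,c); (19,6,c); (19,15,c); (19,16,c); (20,7,c); (20,16,c); (20,17,c); (21,15,c); (21,16,c); (21,17,c)
step 2: rule r1; match: 0->14, 1->1, 2->2, 3->4; deleted nodes 14; deleted edges (14,1,c); (14,2,c); (14,4,c); added nodes 22, 23, 24, 25, 26, 27, 28; added edges (25,1,c); (25,22,c); (25,24,c); (26,2,c); (26,22,c); (26,23,c); (27,4,c); (27,23,c); (27,24,c); (28,22,c); (28,23,c); (28,24,c); result: nodes: 1:vx, 2:vx, 4:vx, 5:vx, 6:vx, 7:vx, 9:tri, 15:vx, 16:vx, 17:vx, 18:tri, 19:tri, 20:tri, 21:tri, 22:vx, 23:vx, 24:vx, 25:tri, 26:tri, 27:tri, 28:tri edges: (9,1,ck); (9,2,c); (9,6,c); (9,7,c); (18,2,c); (18,15,c); (18,17,c); (19,6,c); (19,15,c); (19,16,c); (20,7,c); (20,16,c); (20,17,c); (21,15,c); (21,16,c); (21,17,c); (25,1,c); (25,22,c); (25,24,c); (26,2,c); (26,22,c); (26,23,c); (27,4,c); (27,23,c); (27,24,c); (28,22,c); (28,23,c); (28,24,c)
final:
nodes: 1:vx, 2:vx, 4:vx, 5:vx, 6:vx, 7:vx, 9:tri, 15:vx, 16:vx, 17:vx, 18:tri, 19:tri, 20:tri, 21:tri, 22:vx, 23:vx, 24:vx, 25:tri, 26:tri, 27:tri, 28:tri
edges: (9,1,ck); (9,2,c); (9,6,c); (9,7,c); (18,2,c); (18,15,c); (18,17,c); (19,6,c); (19,15,c); (19,16,c); (20,7,c); (20,16,c); (20,17,c); (21,15,c); (21,16,c); (21,17,c); (25,1,c); (25,22,c); (25,24,c); (26,2,c); (26,22,c); (26,23,c); (27,4,c); (27,23,c); (27,24,c); (28,22,c); (28,23,c); (28,24,c)


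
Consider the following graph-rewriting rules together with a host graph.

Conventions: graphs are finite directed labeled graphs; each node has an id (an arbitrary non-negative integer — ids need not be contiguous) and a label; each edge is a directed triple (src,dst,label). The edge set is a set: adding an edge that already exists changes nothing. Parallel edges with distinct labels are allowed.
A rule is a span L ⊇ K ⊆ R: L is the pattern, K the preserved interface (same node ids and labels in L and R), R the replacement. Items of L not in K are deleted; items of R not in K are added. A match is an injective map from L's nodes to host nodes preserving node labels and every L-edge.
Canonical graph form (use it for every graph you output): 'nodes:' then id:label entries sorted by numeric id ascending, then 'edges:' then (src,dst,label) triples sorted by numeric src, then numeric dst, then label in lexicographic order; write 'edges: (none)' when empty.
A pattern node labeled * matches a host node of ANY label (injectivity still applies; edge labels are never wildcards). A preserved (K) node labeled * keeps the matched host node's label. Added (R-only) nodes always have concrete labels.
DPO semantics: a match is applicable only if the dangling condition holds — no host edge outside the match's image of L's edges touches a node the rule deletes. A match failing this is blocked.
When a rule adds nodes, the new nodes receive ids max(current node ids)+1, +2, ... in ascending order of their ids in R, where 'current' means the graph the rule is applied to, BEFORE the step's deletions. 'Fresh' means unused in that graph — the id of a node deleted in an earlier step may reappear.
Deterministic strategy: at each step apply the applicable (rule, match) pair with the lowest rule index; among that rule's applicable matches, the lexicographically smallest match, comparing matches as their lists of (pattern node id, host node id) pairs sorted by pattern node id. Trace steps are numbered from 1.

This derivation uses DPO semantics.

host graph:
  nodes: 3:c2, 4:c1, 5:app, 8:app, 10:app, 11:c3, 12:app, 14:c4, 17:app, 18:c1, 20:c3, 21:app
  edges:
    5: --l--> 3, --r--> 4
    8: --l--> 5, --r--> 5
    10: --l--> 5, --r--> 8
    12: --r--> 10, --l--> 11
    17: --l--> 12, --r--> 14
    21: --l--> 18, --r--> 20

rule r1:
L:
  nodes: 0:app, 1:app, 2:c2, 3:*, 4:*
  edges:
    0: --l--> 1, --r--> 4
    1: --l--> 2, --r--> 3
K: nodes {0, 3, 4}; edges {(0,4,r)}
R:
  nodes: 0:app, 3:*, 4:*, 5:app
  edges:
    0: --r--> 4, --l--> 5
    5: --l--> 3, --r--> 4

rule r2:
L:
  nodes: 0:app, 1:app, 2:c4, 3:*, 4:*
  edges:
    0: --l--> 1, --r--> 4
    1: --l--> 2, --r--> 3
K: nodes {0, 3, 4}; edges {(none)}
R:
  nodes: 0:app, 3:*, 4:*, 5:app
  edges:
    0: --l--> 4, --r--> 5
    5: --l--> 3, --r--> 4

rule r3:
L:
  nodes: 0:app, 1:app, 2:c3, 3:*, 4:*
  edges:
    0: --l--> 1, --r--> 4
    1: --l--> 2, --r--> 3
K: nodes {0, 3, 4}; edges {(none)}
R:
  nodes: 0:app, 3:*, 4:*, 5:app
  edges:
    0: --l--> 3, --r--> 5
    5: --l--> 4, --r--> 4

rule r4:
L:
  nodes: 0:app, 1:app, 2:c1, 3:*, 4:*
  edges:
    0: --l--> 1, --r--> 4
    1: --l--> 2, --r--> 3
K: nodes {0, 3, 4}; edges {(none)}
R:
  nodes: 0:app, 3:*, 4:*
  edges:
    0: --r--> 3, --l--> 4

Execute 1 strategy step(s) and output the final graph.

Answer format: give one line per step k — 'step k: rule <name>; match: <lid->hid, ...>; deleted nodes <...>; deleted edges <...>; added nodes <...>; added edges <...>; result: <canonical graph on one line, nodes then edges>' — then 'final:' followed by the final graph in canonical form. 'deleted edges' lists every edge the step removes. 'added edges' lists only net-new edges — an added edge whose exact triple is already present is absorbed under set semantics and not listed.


step 1: rule r3; match: 0->17, 1->12, 2->11, 3->10, 4->14; deleted nodes 11, 12; deleted edges (12,10,r); (12,11,l); (17,12,l); (17,14,r); added nodes 22; added edges (17,10,l); (17,22,r); (22,14,l); (22,14,r); result: nodes: 3:c2, 4:c1, 5:app, 8:app, 10:app, 14:c4, 17:app, 18:c1, 20:c3, 21:app, 22:app edges: (5,3,l); (5,4,r); (8,5,l); (8,5,r); (10,5,l); (10,8,r); (17,10,l); (17,22,r); (21,18,l); (21,20,r); (22,14,l); (22,14,r)
final:
nodes: 3:c2, 4:c1, 5:app, 8:app, 10:app, 14:c4, 17:app, 18:c1, 20:c3, 21:app, 22:app
edges: (5,3,l); (5,4,r); (8,5,l); (8,5,r); (10,5,l); (10,8,r); (17,10,l); (17,22,r); (21,18,l); (21,20,r); (22,14,l); (22,14,r)


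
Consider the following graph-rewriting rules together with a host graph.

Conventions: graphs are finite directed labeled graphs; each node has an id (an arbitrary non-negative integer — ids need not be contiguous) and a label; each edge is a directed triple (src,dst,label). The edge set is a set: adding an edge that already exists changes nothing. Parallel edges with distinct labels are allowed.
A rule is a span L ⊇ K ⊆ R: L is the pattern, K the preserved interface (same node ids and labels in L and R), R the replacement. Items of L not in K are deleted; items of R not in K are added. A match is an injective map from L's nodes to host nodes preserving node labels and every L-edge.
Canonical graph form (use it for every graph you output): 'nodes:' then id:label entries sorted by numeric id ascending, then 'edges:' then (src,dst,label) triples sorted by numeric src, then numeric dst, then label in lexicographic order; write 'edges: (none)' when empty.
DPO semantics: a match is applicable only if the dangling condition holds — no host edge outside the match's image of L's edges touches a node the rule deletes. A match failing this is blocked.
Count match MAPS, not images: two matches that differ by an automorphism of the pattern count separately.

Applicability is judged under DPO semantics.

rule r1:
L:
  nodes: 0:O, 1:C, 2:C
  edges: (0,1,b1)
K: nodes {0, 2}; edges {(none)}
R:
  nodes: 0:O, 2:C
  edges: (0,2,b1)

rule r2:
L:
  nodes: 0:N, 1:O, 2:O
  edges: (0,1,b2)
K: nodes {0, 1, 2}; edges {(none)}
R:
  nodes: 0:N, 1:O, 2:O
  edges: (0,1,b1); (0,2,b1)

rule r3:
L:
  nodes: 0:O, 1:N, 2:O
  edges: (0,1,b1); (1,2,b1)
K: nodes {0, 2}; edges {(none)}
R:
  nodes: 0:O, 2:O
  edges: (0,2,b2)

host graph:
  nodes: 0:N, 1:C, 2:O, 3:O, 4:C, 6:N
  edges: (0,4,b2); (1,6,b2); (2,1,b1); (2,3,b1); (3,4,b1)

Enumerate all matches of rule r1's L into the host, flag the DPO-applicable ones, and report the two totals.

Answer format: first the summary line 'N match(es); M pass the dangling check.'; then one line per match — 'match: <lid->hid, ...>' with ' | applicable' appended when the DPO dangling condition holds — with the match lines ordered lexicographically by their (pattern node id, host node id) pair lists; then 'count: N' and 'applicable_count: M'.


2 match(es); 0 pass the dangling check.
match: 0->2, 1->1, 2->4
match: 0->3, 1->4, 2->1
count: 2
applicable_count: 0


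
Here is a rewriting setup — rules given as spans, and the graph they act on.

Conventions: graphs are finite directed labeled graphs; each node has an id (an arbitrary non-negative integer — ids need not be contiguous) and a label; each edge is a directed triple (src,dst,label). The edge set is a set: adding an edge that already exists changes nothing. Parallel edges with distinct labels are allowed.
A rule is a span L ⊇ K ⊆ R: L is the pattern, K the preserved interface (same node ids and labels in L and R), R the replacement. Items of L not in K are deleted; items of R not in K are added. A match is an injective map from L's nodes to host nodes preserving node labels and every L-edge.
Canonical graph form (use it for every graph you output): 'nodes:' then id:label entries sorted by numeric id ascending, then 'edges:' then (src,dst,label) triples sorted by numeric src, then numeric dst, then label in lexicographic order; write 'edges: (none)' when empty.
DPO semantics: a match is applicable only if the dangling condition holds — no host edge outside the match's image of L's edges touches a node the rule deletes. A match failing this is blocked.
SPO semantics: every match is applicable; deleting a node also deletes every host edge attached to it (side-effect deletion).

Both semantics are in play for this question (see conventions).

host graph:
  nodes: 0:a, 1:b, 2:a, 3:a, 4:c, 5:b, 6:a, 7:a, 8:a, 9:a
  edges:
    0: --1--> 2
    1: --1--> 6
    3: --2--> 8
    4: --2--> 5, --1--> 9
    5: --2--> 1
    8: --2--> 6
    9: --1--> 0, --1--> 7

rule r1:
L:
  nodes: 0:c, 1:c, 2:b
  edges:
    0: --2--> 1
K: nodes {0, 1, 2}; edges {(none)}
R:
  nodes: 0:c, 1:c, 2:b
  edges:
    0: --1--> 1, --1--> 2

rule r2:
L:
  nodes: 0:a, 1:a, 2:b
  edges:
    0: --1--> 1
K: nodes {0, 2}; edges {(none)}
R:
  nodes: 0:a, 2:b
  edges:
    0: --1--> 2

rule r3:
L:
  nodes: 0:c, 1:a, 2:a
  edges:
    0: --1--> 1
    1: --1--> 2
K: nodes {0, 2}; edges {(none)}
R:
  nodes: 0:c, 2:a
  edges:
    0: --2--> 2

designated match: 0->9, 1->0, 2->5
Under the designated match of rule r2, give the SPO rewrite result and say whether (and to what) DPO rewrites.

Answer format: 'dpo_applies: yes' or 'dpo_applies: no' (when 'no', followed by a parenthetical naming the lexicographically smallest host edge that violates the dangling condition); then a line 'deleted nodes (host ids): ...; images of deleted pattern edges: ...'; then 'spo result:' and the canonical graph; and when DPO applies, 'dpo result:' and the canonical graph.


dpo_applies: no
(the rule deletes node 0, which keeps host edge (0,2,1) outside the match image — the dangling condition fails, DPO blocks; SPO proceeds and side-deletes such edges)
deleted nodes (host ids): 0; images of deleted pattern edges: (9,0,1)
spo result:
nodes: 1:b, 2:a, 3:a, 4:c, 5:b, 6:a, 7:a, 8:a, 9:a
edges: (1,6,1); (3,8,2); (4,5,2); (4,9,1); (5,1,2); (8,6,2); (9,5,1); (9,7,1)


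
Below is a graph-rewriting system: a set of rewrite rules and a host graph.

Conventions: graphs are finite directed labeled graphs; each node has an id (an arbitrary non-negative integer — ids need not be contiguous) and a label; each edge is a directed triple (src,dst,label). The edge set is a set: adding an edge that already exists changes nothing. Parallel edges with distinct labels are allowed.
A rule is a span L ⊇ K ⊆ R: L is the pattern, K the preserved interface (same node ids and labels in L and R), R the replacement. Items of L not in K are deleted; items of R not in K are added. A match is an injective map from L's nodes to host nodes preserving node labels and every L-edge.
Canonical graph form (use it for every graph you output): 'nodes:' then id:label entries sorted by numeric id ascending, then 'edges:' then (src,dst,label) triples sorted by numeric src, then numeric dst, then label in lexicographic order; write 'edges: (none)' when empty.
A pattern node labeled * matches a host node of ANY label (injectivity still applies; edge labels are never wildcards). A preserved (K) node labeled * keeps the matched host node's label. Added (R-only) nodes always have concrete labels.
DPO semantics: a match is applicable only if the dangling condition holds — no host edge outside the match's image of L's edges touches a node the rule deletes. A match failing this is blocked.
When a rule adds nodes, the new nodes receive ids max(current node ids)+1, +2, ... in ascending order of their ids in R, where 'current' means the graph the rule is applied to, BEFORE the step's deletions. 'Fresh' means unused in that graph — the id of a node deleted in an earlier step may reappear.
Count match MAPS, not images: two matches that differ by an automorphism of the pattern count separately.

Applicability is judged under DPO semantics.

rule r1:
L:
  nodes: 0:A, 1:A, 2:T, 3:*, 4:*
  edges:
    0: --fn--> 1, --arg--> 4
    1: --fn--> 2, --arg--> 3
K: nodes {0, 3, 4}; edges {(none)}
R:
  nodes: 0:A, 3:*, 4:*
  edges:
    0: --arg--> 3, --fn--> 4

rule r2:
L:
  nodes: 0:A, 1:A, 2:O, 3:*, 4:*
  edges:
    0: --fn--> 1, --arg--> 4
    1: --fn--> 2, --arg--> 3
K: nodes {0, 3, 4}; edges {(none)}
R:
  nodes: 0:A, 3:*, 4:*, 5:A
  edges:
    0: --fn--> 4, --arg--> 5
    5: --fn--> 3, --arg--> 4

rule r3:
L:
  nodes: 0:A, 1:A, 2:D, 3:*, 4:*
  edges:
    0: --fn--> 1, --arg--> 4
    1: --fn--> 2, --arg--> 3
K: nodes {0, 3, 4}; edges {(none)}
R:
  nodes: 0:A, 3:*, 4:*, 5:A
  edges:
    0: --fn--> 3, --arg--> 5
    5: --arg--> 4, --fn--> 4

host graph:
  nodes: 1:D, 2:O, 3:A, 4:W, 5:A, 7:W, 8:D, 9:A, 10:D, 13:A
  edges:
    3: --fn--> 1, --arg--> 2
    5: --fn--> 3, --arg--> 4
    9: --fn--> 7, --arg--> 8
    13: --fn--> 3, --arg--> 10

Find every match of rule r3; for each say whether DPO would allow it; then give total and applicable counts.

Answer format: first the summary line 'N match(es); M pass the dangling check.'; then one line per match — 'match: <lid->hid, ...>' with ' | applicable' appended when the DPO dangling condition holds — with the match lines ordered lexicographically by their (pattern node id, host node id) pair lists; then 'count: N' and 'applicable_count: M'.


2 match(es); 0 pass the dangling check.
match: 0->5, 1->3, 2->1, 3->2, 4->4
match: 0->13, 1->3, 2->1, 3->2, 4->10
count: 2
applicable_count: 0


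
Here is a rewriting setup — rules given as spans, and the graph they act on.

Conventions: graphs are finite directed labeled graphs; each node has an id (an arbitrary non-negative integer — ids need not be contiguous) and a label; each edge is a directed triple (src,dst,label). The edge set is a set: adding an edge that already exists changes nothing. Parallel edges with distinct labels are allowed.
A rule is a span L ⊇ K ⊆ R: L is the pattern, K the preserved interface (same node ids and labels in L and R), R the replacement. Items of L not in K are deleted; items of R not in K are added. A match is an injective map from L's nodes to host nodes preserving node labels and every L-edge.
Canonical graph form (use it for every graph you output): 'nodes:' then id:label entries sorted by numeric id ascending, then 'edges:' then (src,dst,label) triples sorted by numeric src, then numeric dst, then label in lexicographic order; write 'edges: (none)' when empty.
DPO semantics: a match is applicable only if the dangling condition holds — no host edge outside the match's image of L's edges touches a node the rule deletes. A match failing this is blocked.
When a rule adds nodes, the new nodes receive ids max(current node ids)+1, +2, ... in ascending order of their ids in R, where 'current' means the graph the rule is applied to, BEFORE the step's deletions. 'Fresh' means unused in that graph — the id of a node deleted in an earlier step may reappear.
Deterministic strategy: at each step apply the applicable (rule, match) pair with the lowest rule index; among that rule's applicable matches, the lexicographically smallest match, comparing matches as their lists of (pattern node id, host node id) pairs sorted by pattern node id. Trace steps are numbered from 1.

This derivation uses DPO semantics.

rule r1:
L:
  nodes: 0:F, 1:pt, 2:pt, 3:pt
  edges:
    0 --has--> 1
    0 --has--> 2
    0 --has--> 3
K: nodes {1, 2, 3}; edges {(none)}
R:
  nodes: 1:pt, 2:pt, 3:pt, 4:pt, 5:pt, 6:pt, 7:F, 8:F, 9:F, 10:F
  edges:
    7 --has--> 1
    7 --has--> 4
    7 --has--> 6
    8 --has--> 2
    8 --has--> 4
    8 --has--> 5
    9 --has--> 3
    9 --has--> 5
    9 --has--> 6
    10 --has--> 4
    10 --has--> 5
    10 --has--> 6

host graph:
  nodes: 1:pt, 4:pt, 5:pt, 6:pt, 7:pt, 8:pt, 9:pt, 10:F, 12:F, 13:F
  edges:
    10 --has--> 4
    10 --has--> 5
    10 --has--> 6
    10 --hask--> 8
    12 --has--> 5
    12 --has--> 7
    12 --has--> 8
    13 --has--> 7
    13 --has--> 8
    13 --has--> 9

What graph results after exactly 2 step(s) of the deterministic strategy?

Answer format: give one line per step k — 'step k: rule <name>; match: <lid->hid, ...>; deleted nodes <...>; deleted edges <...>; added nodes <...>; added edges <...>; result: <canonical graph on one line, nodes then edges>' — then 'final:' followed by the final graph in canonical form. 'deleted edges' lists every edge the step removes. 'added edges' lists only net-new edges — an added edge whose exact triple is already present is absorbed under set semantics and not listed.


step 1: rule r1; match: 0->12, 1->5, 2->7, 3->8; deleted nodes 12; deleted edges (12,5,has); (12,7,has); (12,8,has); added nodes 14, 15, 16, 17, 18, 19, 20; added edges (17,5,has); (17,14,has); (17,16,has); (18,7,has); (18,14,has); (18,15,has); (19,8,has); (19,15,has); (19,16,has); (20,14,has); (20,15,has); (20,16,has); result: nodes: 1:pt, 4:pt, 5:pt, 6:pt, 7:pt, 8:pt, 9:pt, 10:F, 13:F, 14:pt, 15:pt, 16:pt, 17:F, 18:F, 19:F, 20:F edges: (10,4,has); (10,5,has); (10,6,has); (10,8,hask); (13,7,has); (13,8,has); (13,9,has); (17,5,has); (17,14,has); (17,16,has); (18,7,has); (18,14,has); (18,15,has); (19,8,has); (19,15,has); (19,16,has); (20,14,has); (20,15,has); (20,16,has)
step 2: rule r1; match: 0->13, 1->7, 2->8, 3->9; deleted nodes 13; deleted edges (13,7,has); (13,8,has); (13,9,has); added nodes 21, 22, 23, 24, 25, 26, 27; added edges (24,7,has); (24,21,has); (24,23,has); (25,8,has); (25,21,has); (25,22,has); (26,9,has); (26,22,has); (26,23,has); (27,21,has); (27,22,has); (27,23,has); result: nodes: 1:pt, 4:pt, 5:pt, 6:pt, 7:pt, 8:pt, 9:pt, 10:F, 14:pt, 15:pt, 16:pt, 17:F, 18:F, 19:F, 20:F, 21:pt, 22:pt, 23:pt, 24:F, 25:F, 26:F, 27:F edges: (10,4,has); (10,5,has); (10,6,has); (10,8,hask); (17,5,has); (17,14,has); (17,16,has); (18,7,has); (18,14,has); (18,15,has); (19,8,has); (19,15,has); (19,16,has); (20,14,has); (20,15,has); (20,16,has); (24,7,has); (24,21,has); (24,23,has); (25,8,has); (25,21,has); (25,22,has); (26,9,has); (26,22,has); (26,23,has); (27,21,has); (27,22,has); (27,23,has)
final:
nodes: 1:pt, 4:pt, 5:pt, 6:pt, 7:pt, 8:pt, 9:pt, 10:F, 14:pt, 15:pt, 16:pt, 17:F, 18:F, 19:F, 20:F, 21:pt, 22:pt, 23:pt, 24:F, 25:F, 26:F, 27:F
edges: (10,4,has); (10,5,has); (10,6,has); (10,8,hask); (17,5,has); (17,14,has); (17,16,has); (18,7,has); (18,14,has); (18,15,has); (19,8,has); (19,15,has); (19,16,has); (20,14,has); (20,15,has); (20,16,has); (24,7,has); (24,21,has); (24,23,has); (25,8,has); (25,21,has); (25,22,has); (26,9,has); (26,22,has); (26,23,has); (27,21,has); (27,22,has); (27,23,has)


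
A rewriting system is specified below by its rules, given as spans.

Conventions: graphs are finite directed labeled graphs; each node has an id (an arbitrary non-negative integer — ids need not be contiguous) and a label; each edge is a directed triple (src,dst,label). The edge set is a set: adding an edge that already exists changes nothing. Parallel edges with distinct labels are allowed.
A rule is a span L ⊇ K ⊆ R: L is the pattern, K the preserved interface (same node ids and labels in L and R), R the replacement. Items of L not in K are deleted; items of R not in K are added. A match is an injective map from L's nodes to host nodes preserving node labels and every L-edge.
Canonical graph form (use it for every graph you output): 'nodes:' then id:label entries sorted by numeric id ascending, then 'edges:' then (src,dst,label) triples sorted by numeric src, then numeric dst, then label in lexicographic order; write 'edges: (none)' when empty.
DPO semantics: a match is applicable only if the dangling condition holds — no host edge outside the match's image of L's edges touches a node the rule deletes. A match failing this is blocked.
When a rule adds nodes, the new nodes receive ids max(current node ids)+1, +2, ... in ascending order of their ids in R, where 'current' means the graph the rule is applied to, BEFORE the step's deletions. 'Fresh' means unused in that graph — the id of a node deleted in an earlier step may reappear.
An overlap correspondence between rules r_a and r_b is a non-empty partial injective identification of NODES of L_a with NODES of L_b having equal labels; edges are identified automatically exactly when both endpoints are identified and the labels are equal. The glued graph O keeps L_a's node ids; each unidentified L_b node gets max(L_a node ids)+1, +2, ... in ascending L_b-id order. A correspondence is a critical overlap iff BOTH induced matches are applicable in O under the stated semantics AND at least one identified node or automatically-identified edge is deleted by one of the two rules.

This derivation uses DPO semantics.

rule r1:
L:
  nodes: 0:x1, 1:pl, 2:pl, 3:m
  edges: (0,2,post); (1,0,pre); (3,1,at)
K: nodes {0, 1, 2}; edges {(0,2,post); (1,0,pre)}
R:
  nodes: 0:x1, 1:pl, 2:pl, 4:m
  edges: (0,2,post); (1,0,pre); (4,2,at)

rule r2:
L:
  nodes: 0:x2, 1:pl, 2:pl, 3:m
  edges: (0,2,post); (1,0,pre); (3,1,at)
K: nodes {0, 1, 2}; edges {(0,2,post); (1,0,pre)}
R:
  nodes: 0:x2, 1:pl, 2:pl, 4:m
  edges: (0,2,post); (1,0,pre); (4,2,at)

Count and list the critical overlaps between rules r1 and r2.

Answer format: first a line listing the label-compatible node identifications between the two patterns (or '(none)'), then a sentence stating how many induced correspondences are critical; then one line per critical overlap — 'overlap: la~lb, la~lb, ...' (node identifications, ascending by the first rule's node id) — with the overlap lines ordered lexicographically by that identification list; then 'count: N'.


label-compatible node identifications between L(r1) and L(r2): 1~1, 1~2, 2~1, 2~2, 3~3
2 of the induced correspondences are critical overlaps of r1 and r2.
overlap: 1~1, 2~2, 3~3
overlap: 1~1, 3~3
count: 2
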